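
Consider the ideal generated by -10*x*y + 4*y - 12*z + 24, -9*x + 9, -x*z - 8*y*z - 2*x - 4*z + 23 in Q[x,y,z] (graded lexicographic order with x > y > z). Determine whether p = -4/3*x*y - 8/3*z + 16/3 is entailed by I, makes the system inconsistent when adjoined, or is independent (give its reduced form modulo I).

-4/3*x*y - 8/3*z + 16/3 lies in I (it reduces to 0).

First compute the reduced Gröbner basis of I by Buchberger's algorithm.
f_1 = -10*x*y + 4*y - 12*z + 24, LT = x*y.
f_2 = -9*x + 9, LT = x.
f_3 = -x*z - 8*y*z - 2*x - 4*z + 23, LT = x*z.

S(f_1,f_2): lcm = x*y. S = 3/5*y + 6/5*z - 12/5.
  leading term y: no divisor's leading term divides it; move 3/5*y to the remainder.
  leading term z: no divisor's leading term divides it; move 6/5*z to the remainder.
  leading term 1: no divisor's leading term divides it; move -12/5 to the remainder.
  remainder 3/5*y + 6/5*z - 12/5 ≠ 0; add h_4 = 3/5*y + 6/5*z - 12/5 to the basis.

S(f_1,f_3): lcm = x*y*z. S = -8*y**2*z - 2*x*y - 22/5*y*z + 6/5*z**2 + 23*y - 12/5*z.
  leading term y**2*z: subtract (-40/3*y*z)·h_4 from -8*y**2*z - 2*x*y - 22/5*y*z + 6/5*z**2 + 23*y - 12/5*z → 16*y*z**2 - 2*x*y - 182/5*y*z + 6/5*z**2 + 23*y - 12/5*z
  leading term y*z**2: subtract (80/3*z**2)·h_4 from 16*y*z**2 - 2*x*y - 182/5*y*z + 6/5*z**2 + 23*y - 12/5*z → -32*z**3 - 2*x*y - 182/5*y*z + 326/5*z**2 + 23*y - 12/5*z
  leading term z**3: no divisor's leading term divides it; move -32*z**3 to the remainder.
  leading term x*y: subtract (1/5)·f_1 from -2*x*y - 182/5*y*z + 326/5*z**2 + 23*y - 12/5*z → -182/5*y*z + 326/5*z**2 + 111/5*y - 24/5
  leading term y*z: subtract (-182/3*z)·h_4 from -182/5*y*z + 326/5*z**2 + 111/5*y - 24/5 → 138*z**2 + 111/5*y - 728/5*z - 24/5
  leading term z**2: no divisor's leading term divides it; move 138*z**2 to the remainder.
  leading term y: subtract (37)·h_4 from 111/5*y - 728/5*z - 24/5 → -190*z + 84
  leading term z: no divisor's leading term divides it; move -190*z to the remainder.
  leading term 1: no divisor's leading term divides it; move 84 to the remainder.
  remainder -32*z**3 + 138*z**2 - 190*z + 84 ≠ 0; add h_5 = -32*z**3 + 138*z**2 - 190*z + 84 to the basis.

S(f_2,f_3): lcm = x*z. S = -8*y*z - 2*x - 5*z + 23.
  leading term y*z: subtract (-40/3*z)·h_4 from -8*y*z - 2*x - 5*z + 23 → 16*z**2 - 2*x - 37*z + 23
  leading term z**2: no divisor's leading term divides it; move 16*z**2 to the remainder.
  leading term x: subtract (2/9)·f_2 from -2*x - 37*z + 23 → -37*z + 21
  leading term z: no divisor's leading term divides it; move -37*z to the remainder.
  leading term 1: no divisor's leading term divides it; move 21 to the remainder.
  remainder 16*z**2 - 37*z + 21 ≠ 0; add h_6 = 16*z**2 - 37*z + 21 to the basis.

The other S-polynomials (S(f_1,h_4), S(f_2,h_4), S(f_3,h_4), S(f_1,h_5), S(f_2,h_5), S(f_3,h_5), S(h_4,h_5), S(f_1,h_6), S(f_2,h_6), S(f_3,h_6), S(h_4,h_6), S(h_5,h_6)) all reduce to 0 modulo the current basis, so we have a Gröbner basis.
Inter-reduce: drop elements whose leading term is divisible by another's, tail-reduce, and make monic.
Reduced Gröbner basis: {z**2 - 37/16*z + 21/16, x - 1, y + 2*z - 4}.
Label its elements g_1 = z**2 - 37/16*z + 21/16, g_2 = x - 1, g_3 = y + 2*z - 4.

Reduce p = -4/3*x*y - 8/3*z + 16/3 modulo G:
  leading term x*y: subtract (-4/3*y)·g_2 from -4/3*x*y - 8/3*z + 16/3 → -4/3*y - 8/3*z + 16/3
  leading term y: subtract (-4/3)·g_3 from -4/3*y - 8/3*z + 16/3 → 0
  normal form = 0.
Since the normal form is 0, p ∈ I.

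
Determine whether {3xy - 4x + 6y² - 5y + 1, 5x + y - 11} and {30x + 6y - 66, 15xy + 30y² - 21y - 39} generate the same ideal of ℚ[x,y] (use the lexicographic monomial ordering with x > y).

For a fixed monomial order, each ideal has a unique reduced Gröbner basis; comparing bases decides equality.
Buchberger on the first generating set:
f_1 = 3xy - 4x + 6y² - 5y + 1, LT = xy.
f_2 = 5x + y - 11, LT = x.

S(f_1,f_2): lcm = xy. S = -4/3x + 9/5y² + 8/15y + ⅓.
  leading term x: subtract (-4/15)·f_2 from -4/3x + 9/5y² + 8/15y + ⅓ → 9/5y² + ⅘y - 13/5
  leading term y²: no divisor's leading term divides it; move 9/5y² to the remainder.
  leading term y: no divisor's leading term divides it; move ⅘y to the remainder.
  leading term 1: no divisor's leading term divides it; move -13/5 to the remainder.
  remainder 9/5y² + ⅘y - 13/5 ≠ 0; add g_3 = 9/5y² + ⅘y - 13/5 to the basis.

The other S-polynomials (S(f_1,g_3), S(f_2,g_3)) all reduce to 0 modulo the current basis, so we have a Gröbner basis.
Inter-reduce: drop elements whose leading term is divisible by another's, tail-reduce, and make monic.
Reduced Gröbner basis: {x + ⅕y - 11/5, y² + 4/9y - 13/9}.

Buchberger on the second generating set:
h_1 = 30x + 6y - 66, LT = x.
h_2 = 15xy + 30y² - 21y - 39, LT = xy.

S(h_1,h_2): lcm = xy. S = -9/5y² - ⅘y + 13/5.
  leading term y²: no divisor's leading term divides it; move -9/5y² to the remainder.
  leading term y: no divisor's leading term divides it; move -⅘y to the remainder.
  leading term 1: no divisor's leading term divides it; move 13/5 to the remainder.
  remainder -9/5y² - ⅘y + 13/5 ≠ 0; add k_3 = -9/5y² - ⅘y + 13/5 to the basis.

The other S-polynomials (S(h_1,k_3), S(h_2,k_3)) all reduce to 0 modulo the current basis, so we have a Gröbner basis.
Inter-reduce: drop elements whose leading term is divisible by another's, tail-reduce, and make monic.
Reduced Gröbner basis: {x + ⅕y - 11/5, y² + 4/9y - 13/9}.

Same reduced basis, so the two generating sets span the same ideal.

Yes, the ideals are equal.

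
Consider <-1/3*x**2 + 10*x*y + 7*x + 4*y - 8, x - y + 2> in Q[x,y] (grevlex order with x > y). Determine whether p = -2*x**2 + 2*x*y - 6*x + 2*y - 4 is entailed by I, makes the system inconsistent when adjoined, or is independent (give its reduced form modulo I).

-2*x**2 + 2*x*y - 6*x + 2*y - 4 lies in I (it reduces to 0).

First compute the reduced Gröbner basis of I by Buchberger's algorithm.
f_1 = -1/3*x**2 + 10*x*y + 7*x + 4*y - 8, LT = x**2.
f_2 = x - y + 2, LT = x.

S(f_1,f_2): lcm = x**2. S = -29*x*y - 23*x - 12*y + 24.
  leading term x*y: subtract (-29*y)·f_2 from -29*x*y - 23*x - 12*y + 24 → -29*y**2 - 23*x + 46*y + 24
  leading term y**2: no divisor's leading term divides it; move -29*y**2 to the remainder.
  leading term x: subtract (-23)·f_2 from -23*x + 46*y + 24 → 23*y + 70
  leading term y: no divisor's leading term divides it; move 23*y to the remainder.
  leading term 1: no divisor's leading term divides it; move 70 to the remainder.
  remainder -29*y**2 + 23*y + 70 ≠ 0; add h_3 = -29*y**2 + 23*y + 70 to the basis.

The other S-polynomials (S(f_1,h_3), S(f_2,h_3)) all reduce to 0 modulo the current basis, so we have a Gröbner basis.
Inter-reduce: drop elements whose leading term is divisible by another's, tail-reduce, and make monic.
Reduced Gröbner basis: {y**2 - 23/29*y - 70/29, x - y + 2}.
Label its elements g_1 = y**2 - 23/29*y - 70/29, g_2 = x - y + 2.

Reduce p = -2*x**2 + 2*x*y - 6*x + 2*y - 4 modulo G:
  leading term x**2: subtract (-2*x)·g_2 from -2*x**2 + 2*x*y - 6*x + 2*y - 4 → -2*x + 2*y - 4
  leading term x: subtract (-2)·g_2 from -2*x + 2*y - 4 → 0
  normal form = 0.
Since the normal form is 0, p ∈ I.

Ideal membership is decidable via reduction modulo a Gröbner basis.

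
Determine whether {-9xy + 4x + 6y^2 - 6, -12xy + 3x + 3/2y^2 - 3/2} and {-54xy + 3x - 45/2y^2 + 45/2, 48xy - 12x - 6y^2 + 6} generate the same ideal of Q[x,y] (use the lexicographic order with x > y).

Equality of ideals is decidable: compute both reduced Gröbner bases (unique for the ordering) and check whether they agree.
Buchberger on the first generating set:
f_1 = -9xy + 4x + 6y^2 - 6, LT = xy.
f_2 = -12xy + 3x + 3/2y^2 - 3/2, LT = xy.

S(f_1,f_2): lcm = xy. S = -7/36x - 13/24y^2 + 13/24.
  reduce S modulo (f_1, f_2):
  remainder -7/36x - 13/24y^2 + 13/24 ≠ 0; add g_3 = -7/36x - 13/24y^2 + 13/24 to the basis.

S(f_1,g_3): lcm = xy. S = -4/9x - 39/14y^3 - 2/3y^2 + 39/14y + 2/3.
  reduce S modulo (f_1, f_2, g_3):
  remainder -39/14y^3 + 4/7y^2 + 39/14y - 4/7 ≠ 0; add g_4 = -39/14y^3 + 4/7y^2 + 39/14y - 4/7 to the basis.

The other S-polynomials (S(f_2,g_3), S(f_1,g_4), S(f_2,g_4), S(g_3,g_4)) all reduce to 0 modulo the current basis, so we have a Gröbner basis.
Inter-reduce: drop elements whose leading term is divisible by another's, tail-reduce, and make monic.
Reduced Gröbner basis: {x + 39/14y^2 - 39/14, y^3 - 8/39y^2 - y + 8/39}.

Buchberger on the second generating set:
h_1 = -54xy + 3x - 45/2y^2 + 45/2, LT = xy.
h_2 = 48xy - 12x - 6y^2 + 6, LT = xy.

S(h_1,h_2): lcm = xy. S = 7/36x + 13/24y^2 - 13/24.
  reduce S modulo (h_1, h_2):
  remainder 7/36x + 13/24y^2 - 13/24 ≠ 0; add k_3 = 7/36x + 13/24y^2 - 13/24 to the basis.

S(h_1,k_3): lcm = xy. S = -1/18x - 39/14y^3 + 5/12y^2 + 39/14y - 5/12.
  reduce S modulo (h_1, h_2, k_3):
  remainder -39/14y^3 + 4/7y^2 + 39/14y - 4/7 ≠ 0; add k_4 = -39/14y^3 + 4/7y^2 + 39/14y - 4/7 to the basis.

The other S-polynomials (S(h_2,k_3), S(h_1,k_4), S(h_2,k_4), S(k_3,k_4)) all reduce to 0 modulo the current basis, so we have a Gröbner basis.
Inter-reduce: drop elements whose leading term is divisible by another's, tail-reduce, and make monic.
Reduced Gröbner basis: {x + 39/14y^2 - 39/14, y^3 - 8/39y^2 - y + 8/39}.

Same reduced basis, so the two generating sets span the same ideal.

Yes, the ideals are equal.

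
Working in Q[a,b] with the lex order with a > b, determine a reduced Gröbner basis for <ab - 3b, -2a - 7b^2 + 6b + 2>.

G = {a + 7/2b^2 - 3b - 1, b^3 - 6/7b^2 + 4/7b}

f_1 = ab - 3b, LT = ab.
f_2 = -2a - 7b^2 + 6b + 2, LT = a.

S(f_1,f_2): lcm = ab. S = -7/2b^3 + 3b^2 - 2b.
  leading term b^3: no divisor's leading term divides it; move -7/2b^3 to the remainder.
  leading term b^2: no divisor's leading term divides it; move 3b^2 to the remainder.
  leading term b: no divisor's leading term divides it; move -2b to the remainder.
  remainder -7/2b^3 + 3b^2 - 2b ≠ 0; add g_3 = -7/2b^3 + 3b^2 - 2b to the basis.

The other S-polynomials (S(f_1,g_3), S(f_2,g_3)) all reduce to 0 modulo the current basis, so we have a Gröbner basis.
Inter-reduce: drop elements whose leading term is divisible by another's, tail-reduce, and make monic.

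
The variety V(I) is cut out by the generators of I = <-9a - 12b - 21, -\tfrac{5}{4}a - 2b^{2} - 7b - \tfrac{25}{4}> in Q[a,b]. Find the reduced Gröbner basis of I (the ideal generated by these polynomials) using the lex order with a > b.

G = {a + \tfrac{4}{3}b + \tfrac{7}{3}, b^{2} + \tfrac{8}{3}b + \tfrac{5}{3}}

The reduced Gröbner basis is the canonical form of the ideal for this ordering.

f_1 = -9a - 12b - 21, LT = a.
f_2 = -\tfrac{5}{4}a - 2b^{2} - 7b - \tfrac{25}{4}, LT = a.

S(f_1,f_2): lcm = a. S = -\tfrac{8}{5}b^{2} - \tfrac{64}{15}b - \tfrac{8}{3}.
  leading term b^{2}: no divisor's leading term divides it; move -\tfrac{8}{5}b^{2} to the remainder.
  leading term b: no divisor's leading term divides it; move -\tfrac{64}{15}b to the remainder.
  leading term 1: no divisor's leading term divides it; move -\tfrac{8}{3} to the remainder.
  remainder -\tfrac{8}{5}b^{2} - \tfrac{64}{15}b - \tfrac{8}{3} ≠ 0; add g_3 = -\tfrac{8}{5}b^{2} - \tfrac{64}{15}b - \tfrac{8}{3} to the basis.

The other S-polynomials (S(f_1,g_3), S(f_2,g_3)) all reduce to 0 modulo the current basis, so we have a Gröbner basis.
Inter-reduce: drop elements whose leading term is divisible by another's, tail-reduce, and make monic.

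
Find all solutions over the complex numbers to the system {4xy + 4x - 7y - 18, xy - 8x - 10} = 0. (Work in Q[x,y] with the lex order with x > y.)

Compute a lex Gröbner basis by Buchberger's algorithm.
f_1 = 4xy + 4x - 7y - 18, LT = xy.
f_2 = xy - 8x - 10, LT = xy.

S(f_1,f_2): lcm = xy. S = 9x - 7/4y + 11/2.
  reduce S modulo (f_1, f_2):
  remainder 9x - 7/4y + 11/2 ≠ 0; add h_3 = 9x - 7/4y + 11/2 to the basis.

S(f_1,h_3): lcm = xy. S = x + 7/36y^2 - 85/36y - 9/2.
  reduce S modulo (f_1, f_2, h_3):
  remainder 7/36y^2 - 13/6y - 46/9 ≠ 0; add h_4 = 7/36y^2 - 13/6y - 46/9 to the basis.

The other S-polynomials (S(f_2,h_3), S(f_1,h_4), S(f_2,h_4), S(h_3,h_4)) all reduce to 0 modulo the current basis, so we have a Gröbner basis.
Inter-reduce: drop elements whose leading term is divisible by another's, tail-reduce, and make monic.
Reduced Gröbner basis: {x - 7/36y + 11/18, y^2 - 78/7y - 184/7}.

From the last basis element, y^2 - 78/7y - 184/7 = 0, so y takes values in {-2, 92/7}. Each choice, substituted upward through the basis, yields the corresponding point(s) of the solution set.
  y = -2: the earlier basis element becomes x + 1 = 0, giving x = -1 — point (-1, -2).
  y = 92/7: the earlier basis element becomes x - 35/18 = 0, giving x = 35/18 — point (35/18, 92/7).
This is the nonlinear analogue of row-reducing a linear system.

{(-1, -2), (35/18, 92/7)}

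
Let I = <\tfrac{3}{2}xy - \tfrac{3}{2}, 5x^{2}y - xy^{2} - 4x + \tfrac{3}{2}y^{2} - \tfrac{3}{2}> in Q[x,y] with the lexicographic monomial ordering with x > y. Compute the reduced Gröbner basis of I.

G = {x + \tfrac{3}{2}y^{2} - y - \tfrac{3}{2}, y^{3} - \tfrac{2}{3}y^{2} - y + \tfrac{2}{3}}

f_1 = \tfrac{3}{2}xy - \tfrac{3}{2}, LT = xy.
f_2 = 5x^{2}y - xy^{2} - 4x + \tfrac{3}{2}y^{2} - \tfrac{3}{2}, LT = x^{2}y.

S(f_1,f_2): lcm = x^{2}y. S = \tfrac{1}{5}xy^{2} - \tfrac{1}{5}x - \tfrac{3}{10}y^{2} + \tfrac{3}{10}.
  leading term xy^{2}: subtract (\tfrac{2}{15}y)·f_1 from \tfrac{1}{5}xy^{2} - \tfrac{1}{5}x - \tfrac{3}{10}y^{2} + \tfrac{3}{10} → -\tfrac{1}{5}x - \tfrac{3}{10}y^{2} + \tfrac{1}{5}y + \tfrac{3}{10}
  leading term x: no divisor's leading term divides it; move -\tfrac{1}{5}x to the remainder.
  leading term y^{2}: no divisor's leading term divides it; move -\tfrac{3}{10}y^{2} to the remainder.
  leading term y: no divisor's leading term divides it; move \tfrac{1}{5}y to the remainder.
  leading term 1: no divisor's leading term divides it; move \tfrac{3}{10} to the remainder.
  remainder -\tfrac{1}{5}x - \tfrac{3}{10}y^{2} + \tfrac{1}{5}y + \tfrac{3}{10} ≠ 0; add g_3 = -\tfrac{1}{5}x - \tfrac{3}{10}y^{2} + \tfrac{1}{5}y + \tfrac{3}{10} to the basis.

S(f_1,g_3): lcm = xy. S = -\tfrac{3}{2}y^{3} + y^{2} + \tfrac{3}{2}y - 1.
  leading term y^{3}: no divisor's leading term divides it; move -\tfrac{3}{2}y^{3} to the remainder.
  leading term y^{2}: no divisor's leading term divides it; move y^{2} to the remainder.
  leading term y: no divisor's leading term divides it; move \tfrac{3}{2}y to the remainder.
  leading term 1: no divisor's leading term divides it; move -1 to the remainder.
  remainder -\tfrac{3}{2}y^{3} + y^{2} + \tfrac{3}{2}y - 1 ≠ 0; add g_4 = -\tfrac{3}{2}y^{3} + y^{2} + \tfrac{3}{2}y - 1 to the basis.

The other S-polynomials (S(f_2,g_3), S(f_1,g_4), S(f_2,g_4), S(g_3,g_4)) all reduce to 0 modulo the current basis, so we have a Gröbner basis.
Inter-reduce: drop elements whose leading term is divisible by another's, tail-reduce, and make monic.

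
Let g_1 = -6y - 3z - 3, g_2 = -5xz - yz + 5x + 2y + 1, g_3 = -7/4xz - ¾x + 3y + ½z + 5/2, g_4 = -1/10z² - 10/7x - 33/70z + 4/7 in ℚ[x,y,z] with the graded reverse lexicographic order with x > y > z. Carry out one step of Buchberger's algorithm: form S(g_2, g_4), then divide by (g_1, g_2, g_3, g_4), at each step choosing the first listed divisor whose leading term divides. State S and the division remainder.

S(g_2, g_4) = ⅕yz² - 100/7x² - 40/7xz - ⅖yz + 40/7x - ⅕z; remainder on division = -100/7x² - 30/49x - 40/49z + 40/49.

lcm(LM(g_2), LM(g_4)) = xz².
S = (lcm/LT(g_2))·g_2 − (lcm/LT(g_4))·g_4 = ⅕yz² - 100/7x² - 40/7xz - ⅖yz + 40/7x - ⅕z.
Reduce S modulo (g_1, g_2, g_3, g_4) in that order:
  leading term yz²: subtract (-1/30z²)·g_1 from ⅕yz² - 100/7x² - 40/7xz - ⅖yz + 40/7x - ⅕z → -1/10z³ - 100/7x² - 40/7xz - ⅖yz - 1/10z² + 40/7x - ⅕z
  leading term z³: subtract (z)·g_4 from -1/10z³ - 100/7x² - 40/7xz - ⅖yz - 1/10z² + 40/7x - ⅕z → -100/7x² - 30/7xz - ⅖yz + 13/35z² + 40/7x - 27/35z
  leading term x²: no divisor's leading term divides it; move -100/7x² to the remainder.
  leading term xz: subtract (6/7)·g_2 from -30/7xz - ⅖yz + 13/35z² + 40/7x - 27/35z → 16/35yz + 13/35z² + 10/7x - 12/7y - 27/35z - 6/7
  leading term yz: subtract (-8/105z)·g_1 from 16/35yz + 13/35z² + 10/7x - 12/7y - 27/35z - 6/7 → 1/7z² + 10/7x - 12/7y - z - 6/7
  leading term z²: subtract (-10/7)·g_4 from 1/7z² + 10/7x - 12/7y - z - 6/7 → -30/49x - 12/7y - 82/49z - 2/49
  leading term x: no divisor's leading term divides it; move -30/49x to the remainder.
  leading term y: subtract (2/7)·g_1 from -12/7y - 82/49z - 2/49 → -40/49z + 40/49
  leading term z: no divisor's leading term divides it; move -40/49z to the remainder.
  leading term 1: no divisor's leading term divides it; move 40/49 to the remainder.
The remainder -100/7x² - 30/49x - 40/49z + 40/49 is nonzero, so it would be added as the next basis element.
This is the inner loop of Buchberger's algorithm — each nonzero remainder becomes a new basis element.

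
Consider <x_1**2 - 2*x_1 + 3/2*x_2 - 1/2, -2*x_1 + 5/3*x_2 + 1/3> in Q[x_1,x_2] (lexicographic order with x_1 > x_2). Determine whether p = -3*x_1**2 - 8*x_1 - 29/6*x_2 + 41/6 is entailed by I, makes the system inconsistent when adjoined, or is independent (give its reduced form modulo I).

First compute the reduced Gröbner basis of I by Buchberger's algorithm.
f_1 = x_1**2 - 2*x_1 + 3/2*x_2 - 1/2, LT = x_1**2.
f_2 = -2*x_1 + 5/3*x_2 + 1/3, LT = x_1.

S(f_1,f_2): lcm = x_1**2. S = 5/6*x_1*x_2 - 11/6*x_1 + 3/2*x_2 - 1/2.
  leading term x_1*x_2: subtract (-5/12*x_2)·f_2 from 5/6*x_1*x_2 - 11/6*x_1 + 3/2*x_2 - 1/2 → -11/6*x_1 + 25/36*x_2**2 + 59/36*x_2 - 1/2
  leading term x_1: subtract (11/12)·f_2 from -11/6*x_1 + 25/36*x_2**2 + 59/36*x_2 - 1/2 → 25/36*x_2**2 + 1/9*x_2 - 29/36
  leading term x_2**2: no divisor's leading term divides it; move 25/36*x_2**2 to the remainder.
  leading term x_2: no divisor's leading term divides it; move 1/9*x_2 to the remainder.
  leading term 1: no divisor's leading term divides it; move -29/36 to the remainder.
  remainder 25/36*x_2**2 + 1/9*x_2 - 29/36 ≠ 0; add h_3 = 25/36*x_2**2 + 1/9*x_2 - 29/36 to the basis.

The other S-polynomials (S(f_1,h_3), S(f_2,h_3)) all reduce to 0 modulo the current basis, so we have a Gröbner basis.
Inter-reduce: drop elements whose leading term is divisible by another's, tail-reduce, and make monic.
Reduced Gröbner basis: {x_1 - 5/6*x_2 - 1/6, x_2**2 + 4/25*x_2 - 29/25}.
Label its elements g_1 = x_1 - 5/6*x_2 - 1/6, g_2 = x_2**2 + 4/25*x_2 - 29/25.

Reduce p = -3*x_1**2 - 8*x_1 - 29/6*x_2 + 41/6 modulo G:
  leading term x_1**2: subtract (-3*x_1)·g_1 from -3*x_1**2 - 8*x_1 - 29/6*x_2 + 41/6 → -5/2*x_1*x_2 - 17/2*x_1 - 29/6*x_2 + 41/6
  leading term x_1*x_2: subtract (-5/2*x_2)·g_1 from -5/2*x_1*x_2 - 17/2*x_1 - 29/6*x_2 + 41/6 → -17/2*x_1 - 25/12*x_2**2 - 21/4*x_2 + 41/6
  leading term x_1: subtract (-17/2)·g_1 from -17/2*x_1 - 25/12*x_2**2 - 21/4*x_2 + 41/6 → -25/12*x_2**2 - 37/3*x_2 + 65/12
  leading term x_2**2: subtract (-25/12)·g_2 from -25/12*x_2**2 - 37/3*x_2 + 65/12 → -12*x_2 + 3
  leading term x_2: no divisor's leading term divides it; move -12*x_2 to the remainder.
  leading term 1: no divisor's leading term divides it; move 3 to the remainder.
  normal form = -12*x_2 + 3.
The normal form is nonzero, so p ∉ I. Since p minus its normal form lies in I, I + (p) = I + (r) where r = -12*x_2 + 3; decide whether this ideal is the whole ring.
Run Buchberger on G together with r (pairs among the g_i already reduce to 0 since G is a Gröbner basis):
g_1 = x_1 - 5/6*x_2 - 1/6, LT = x_1.
g_2 = x_2**2 + 4/25*x_2 - 29/25, LT = x_2**2.
r = -12*x_2 + 3, LT = x_2.

S(g_2,r): lcm = x_2**2. S = 41/100*x_2 - 29/25.
  leading term x_2: subtract (-41/1200)·r from 41/100*x_2 - 29/25 → -423/400
  leading term 1: no divisor's leading term divides it; move -423/400 to the remainder.
  remainder -423/400 ≠ 0; add m_4 = -423/400 to the basis.

The other S-polynomials (S(g_1,g_2), S(g_1,r), S(g_1,m_4), S(g_2,m_4), S(r,m_4)) all reduce to 0 modulo the current basis, so we have a Gröbner basis.
Inter-reduce: drop elements whose leading term is divisible by another's, tail-reduce, and make monic.
Reduced Gröbner basis: {1}.
The reduced Gröbner basis of I + (p) is {1}: the ideal is the whole ring, so the enlarged system has no common solution — adjoining p is inconsistent.

Adjoining -3*x_1**2 - 8*x_1 - 29/6*x_2 + 41/6 makes the ideal the whole ring: the system is inconsistent.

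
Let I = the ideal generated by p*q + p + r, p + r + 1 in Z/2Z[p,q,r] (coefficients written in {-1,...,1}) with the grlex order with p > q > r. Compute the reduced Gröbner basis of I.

G = {q*r + q + 1, p + r + 1}

f_1 = p*q + p + r, LT = p*q.
f_2 = p + r + 1, LT = p.

S(f_1,f_2): lcm = p*q. S = q*r + p + q + r.
  leading term q*r: no divisor's leading term divides it; move q*r to the remainder.
  leading term p: subtract (1)·f_2 from p + q + r → q + 1
  leading term q: no divisor's leading term divides it; move q to the remainder.
  leading term 1: no divisor's leading term divides it; move 1 to the remainder.
  remainder q*r + q + 1 ≠ 0; add g_3 = q*r + q + 1 to the basis.

The other S-polynomials (S(f_1,g_3), S(f_2,g_3)) all reduce to 0 modulo the current basis, so we have a Gröbner basis.
Inter-reduce: drop elements whose leading term is divisible by another's, tail-reduce, and make monic.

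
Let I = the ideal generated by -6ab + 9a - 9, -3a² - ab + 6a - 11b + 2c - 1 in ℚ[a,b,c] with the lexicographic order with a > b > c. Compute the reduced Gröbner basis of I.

Buchberger's algorithm terminates because the ascending chain of leading-term ideals stabilizes.

f_1 = -6ab + 9a - 9, LT = ab.
f_2 = -3a² - ab + 6a - 11b + 2c - 1, LT = a².

S(f_1,f_2): lcm = a²b. S = -3/2a² - ⅓ab² + 2ab + 3/2a - 11/3b² + ⅔bc - ⅓b.
  leading term a²: subtract (½)·f_2 from -3/2a² - ⅓ab² + 2ab + 3/2a - 11/3b² + ⅔bc - ⅓b → -⅓ab² + 5/2ab - 3/2a - 11/3b² + ⅔bc + 31/6b - c + ½
  leading term ab²: subtract (1/18b)·f_1 from -⅓ab² + 5/2ab - 3/2a - 11/3b² + ⅔bc + 31/6b - c + ½ → 2ab - 3/2a - 11/3b² + ⅔bc + 17/3b - c + ½
  leading term ab: subtract (-⅓)·f_1 from 2ab - 3/2a - 11/3b² + ⅔bc + 17/3b - c + ½ → 3/2a - 11/3b² + ⅔bc + 17/3b - c - 5/2
  leading term a: no divisor's leading term divides it; move 3/2a to the remainder.
  leading term b²: no divisor's leading term divides it; move -11/3b² to the remainder.
  leading term bc: no divisor's leading term divides it; move ⅔bc to the remainder.
  leading term b: no divisor's leading term divides it; move 17/3b to the remainder.
  leading term c: no divisor's leading term divides it; move -c to the remainder.
  leading term 1: no divisor's leading term divides it; move -5/2 to the remainder.
  remainder 3/2a - 11/3b² + ⅔bc + 17/3b - c - 5/2 ≠ 0; add g_3 = 3/2a - 11/3b² + ⅔bc + 17/3b - c - 5/2 to the basis.

S(f_1,g_3): lcm = ab. S = -3/2a + 22/9b³ - 4/9b²c - 34/9b² + ⅔bc + 5/3b + 3/2.
  leading term a: subtract (-1)·g_3 from -3/2a + 22/9b³ - 4/9b²c - 34/9b² + ⅔bc + 5/3b + 3/2 → 22/9b³ - 4/9b²c - 67/9b² + 4/3bc + 22/3b - c - 1
  leading term b³: no divisor's leading term divides it; move 22/9b³ to the remainder.
  leading term b²c: no divisor's leading term divides it; move -4/9b²c to the remainder.
  leading term b²: no divisor's leading term divides it; move -67/9b² to the remainder.
  leading term bc: no divisor's leading term divides it; move 4/3bc to the remainder.
  leading term b: no divisor's leading term divides it; move 22/3b to the remainder.
  leading term c: no divisor's leading term divides it; move -c to the remainder.
  leading term 1: no divisor's leading term divides it; move -1 to the remainder.
  remainder 22/9b³ - 4/9b²c - 67/9b² + 4/3bc + 22/3b - c - 1 ≠ 0; add g_4 = 22/9b³ - 4/9b²c - 67/9b² + 4/3bc + 22/3b - c - 1 to the basis.

S(f_2,g_3): lcm = a². S = 22/9ab² - 4/9abc - 31/9ab + ⅔ac - ⅓a + 11/3b - ⅔c + ⅓.
  leading term ab²: subtract (-11/27b)·f_1 from 22/9ab² - 4/9abc - 31/9ab + ⅔ac - ⅓a + 11/3b - ⅔c + ⅓ → -4/9abc + 2/9ab + ⅔ac - ⅓a - ⅔c + ⅓
  leading term abc: subtract (2/27c)·f_1 from -4/9abc + 2/9ab + ⅔ac - ⅓a - ⅔c + ⅓ → 2/9ab - ⅓a + ⅓
  leading term ab: subtract (-1/27)·f_1 from 2/9ab - ⅓a + ⅓ → 0
  remainder 0.

S(f_1,g_4): lcm = ab³. S = 2/11ab²c + 17/11ab² - 6/11abc - 3ab + 9/22ac + 9/22a + 3/2b².
  leading term ab²c: subtract (-1/33bc)·f_1 from 2/11ab²c + 17/11ab² - 6/11abc - 3ab + 9/22ac + 9/22a + 3/2b² → 17/11ab² - 3/11abc - 3ab + 9/22ac + 9/22a + 3/2b² - 3/11bc
  leading term ab²: subtract (-17/66b)·f_1 from 17/11ab² - 3/11abc - 3ab + 9/22ac + 9/22a + 3/2b² - 3/11bc → -3/11abc - 15/22ab + 9/22ac + 9/22a + 3/2b² - 3/11bc - 51/22b
  leading term abc: subtract (1/22c)·f_1 from -3/11abc - 15/22ab + 9/22ac + 9/22a + 3/2b² - 3/11bc - 51/22b → -15/22ab + 9/22a + 3/2b² - 3/11bc - 51/22b + 9/22c
  leading term ab: subtract (5/44)·f_1 from -15/22ab + 9/22a + 3/2b² - 3/11bc - 51/22b + 9/22c → -27/44a + 3/2b² - 3/11bc - 51/22b + 9/22c + 45/44
  leading term a: subtract (-9/22)·g_3 from -27/44a + 3/2b² - 3/11bc - 51/22b + 9/22c + 45/44 → 0
  remainder 0.

S(f_2,g_4): leading monomials are coprime, so the S-polynomial reduces to 0 (Buchberger's first criterion).
S(g_3,g_4): leading monomials are coprime, so the S-polynomial reduces to 0 (Buchberger's first criterion).
Every S-polynomial of the final basis reduces to 0, so we have a Gröbner basis.
Inter-reduce: drop elements whose leading term is divisible by another's, tail-reduce, and make monic.

G = {a - 22/9b² + 4/9bc + 34/9b - ⅔c - 5/3, b³ - 2/11b²c - 67/22b² + 6/11bc + 3b - 9/22c - 9/22}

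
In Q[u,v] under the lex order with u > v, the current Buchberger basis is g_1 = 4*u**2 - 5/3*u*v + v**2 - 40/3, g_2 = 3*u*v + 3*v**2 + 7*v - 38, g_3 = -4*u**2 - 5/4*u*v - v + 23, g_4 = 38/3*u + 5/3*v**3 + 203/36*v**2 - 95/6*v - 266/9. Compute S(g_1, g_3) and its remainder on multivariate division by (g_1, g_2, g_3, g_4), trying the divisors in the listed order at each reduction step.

lcm(LM(g_1), LM(g_3)) = u**2.
S = (lcm/LT(g_1))·g_1 − (lcm/LT(g_3))·g_3 = -35/48*u*v + 1/4*v**2 - 1/4*v + 29/12.
Reduce S modulo (g_1, g_2, g_3, g_4) in that order:
  leading term u*v: subtract (-35/144)·g_2 from -35/48*u*v + 1/4*v**2 - 1/4*v + 29/12 → 47/48*v**2 + 209/144*v - 491/72
  leading term v**2: no divisor's leading term divides it; move 47/48*v**2 to the remainder.
  leading term v: no divisor's leading term divides it; move 209/144*v to the remainder.
  leading term 1: no divisor's leading term divides it; move -491/72 to the remainder.
The remainder 47/48*v**2 + 209/144*v - 491/72 is nonzero, so it would be added as the next basis element.

S(g_1, g_3) = -35/48*u*v + 1/4*v**2 - 1/4*v + 29/12; remainder on division = 47/48*v**2 + 209/144*v - 491/72.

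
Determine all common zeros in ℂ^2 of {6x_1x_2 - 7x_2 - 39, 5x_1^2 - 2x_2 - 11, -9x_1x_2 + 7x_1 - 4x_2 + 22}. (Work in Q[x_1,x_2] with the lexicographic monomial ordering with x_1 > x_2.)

{(-1, -3)}

Compute a lex Gröbner basis by Buchberger's algorithm.
f_1 = 6x_1x_2 - 7x_2 - 39, LT = x_1x_2.
f_2 = 5x_1^2 - 2x_2 - 11, LT = x_1^2.
f_3 = -9x_1x_2 + 7x_1 - 4x_2 + 22, LT = x_1x_2.

S(f_1,f_2): lcm = x_1^2x_2. S = -7/6x_1x_2 - 13/2x_1 + 2/5x_2^2 + 11/5x_2.
  leading term x_1x_2: subtract (-7/36)·f_1 from -7/6x_1x_2 - 13/2x_1 + 2/5x_2^2 + 11/5x_2 → -13/2x_1 + 2/5x_2^2 + 151/180x_2 - 91/12
  leading term x_1: no divisor's leading term divides it; move -13/2x_1 to the remainder.
  leading term x_2^2: no divisor's leading term divides it; move 2/5x_2^2 to the remainder.
  leading term x_2: no divisor's leading term divides it; move 151/180x_2 to the remainder.
  leading term 1: no divisor's leading term divides it; move -91/12 to the remainder.
  remainder -13/2x_1 + 2/5x_2^2 + 151/180x_2 - 91/12 ≠ 0; add h_4 = -13/2x_1 + 2/5x_2^2 + 151/180x_2 - 91/12 to the basis.

S(f_1,f_3): lcm = x_1x_2. S = 7/9x_1 - 29/18x_2 - 73/18.
  leading term x_1: subtract (-14/117)·h_4 from 7/9x_1 - 29/18x_2 - 73/18 → 28/585x_2^2 - 7954/5265x_2 - 134/27
  leading term x_2^2: no divisor's leading term divides it; move 28/585x_2^2 to the remainder.
  leading term x_2: no divisor's leading term divides it; move -7954/5265x_2 to the remainder.
  leading term 1: no divisor's leading term divides it; move -134/27 to the remainder.
  remainder 28/585x_2^2 - 7954/5265x_2 - 134/27 ≠ 0; add h_5 = 28/585x_2^2 - 7954/5265x_2 - 134/27 to the basis.

S(f_2,f_3): lcm = x_1^2x_2. S = 7/9x_1^2 - 4/9x_1x_2 + 22/9x_1 - 2/5x_2^2 - 11/5x_2.
  leading term x_1^2: subtract (7/45)·f_2 from 7/9x_1^2 - 4/9x_1x_2 + 22/9x_1 - 2/5x_2^2 - 11/5x_2 → -4/9x_1x_2 + 22/9x_1 - 2/5x_2^2 - 17/9x_2 + 77/45
  leading term x_1x_2: subtract (-2/27)·f_1 from -4/9x_1x_2 + 22/9x_1 - 2/5x_2^2 - 17/9x_2 + 77/45 → 22/9x_1 - 2/5x_2^2 - 65/27x_2 - 53/45
  leading term x_1: subtract (-44/117)·h_4 from 22/9x_1 - 2/5x_2^2 - 65/27x_2 - 53/45 → -146/585x_2^2 - 11014/5265x_2 - 544/135
  leading term x_2^2: subtract (-73/14)·h_5 from -146/585x_2^2 - 11014/5265x_2 - 544/135 → -9421/945x_2 - 9421/315
  leading term x_2: no divisor's leading term divides it; move -9421/945x_2 to the remainder.
  leading term 1: no divisor's leading term divides it; move -9421/315 to the remainder.
  remainder -9421/945x_2 - 9421/315 ≠ 0; add h_6 = -9421/945x_2 - 9421/315 to the basis.

The other S-polynomials (S(f_1,h_4), S(f_2,h_4), S(f_3,h_4), S(f_1,h_5), S(f_2,h_5), S(f_3,h_5), S(h_4,h_5), S(f_1,h_6), S(f_2,h_6), S(f_3,h_6), S(h_4,h_6), S(h_5,h_6)) all reduce to 0 modulo the current basis, so we have a Gröbner basis.
Inter-reduce: drop elements whose leading term is divisible by another's, tail-reduce, and make monic.
Reduced Gröbner basis: {x_1 + 1, x_2 + 3}.

Since the basis is lex-ordered, x_2 + 3 is univariate in x_2. Its roots are {-3}. Back-substituting each root into the other basis elements fixes the other coordinates.
  x_2 = -3: the earlier basis element becomes x_1 + 1 = 0, giving x_1 = -1 — point (-1, -3).
Check: every point annihilates each of the original generators.
A lex Gröbner basis triangularizes the system, enabling back-substitution.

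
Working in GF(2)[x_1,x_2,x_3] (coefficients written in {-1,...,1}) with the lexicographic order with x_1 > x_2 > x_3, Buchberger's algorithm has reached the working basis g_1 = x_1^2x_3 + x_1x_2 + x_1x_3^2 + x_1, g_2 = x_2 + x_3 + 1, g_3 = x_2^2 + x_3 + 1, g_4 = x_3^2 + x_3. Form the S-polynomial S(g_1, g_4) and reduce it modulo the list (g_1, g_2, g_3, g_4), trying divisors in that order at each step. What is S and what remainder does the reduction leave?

lcm(LM(g_1), LM(g_4)) = x_1^2x_3^2.
S = (lcm/LT(g_1))·g_1 − (lcm/LT(g_4))·g_4 = x_1^2x_3 + x_1x_2x_3 + x_1x_3^3 + x_1x_3.
Reduce S modulo (g_1, g_2, g_3, g_4) in that order:
  leading term x_1^2x_3: subtract (1)·g_1 from x_1^2x_3 + x_1x_2x_3 + x_1x_3^3 + x_1x_3 → x_1x_2x_3 + x_1x_2 + x_1x_3^3 + x_1x_3^2 + x_1x_3 + x_1
  leading term x_1x_2x_3: subtract (x_1x_3)·g_2 from x_1x_2x_3 + x_1x_2 + x_1x_3^3 + x_1x_3^2 + x_1x_3 + x_1 → x_1x_2 + x_1x_3^3 + x_1
  leading term x_1x_2: subtract (x_1)·g_2 from x_1x_2 + x_1x_3^3 + x_1 → x_1x_3^3 + x_1x_3
  leading term x_1x_3^3: subtract (x_1x_3)·g_4 from x_1x_3^3 + x_1x_3 → x_1x_3^2 + x_1x_3
  leading term x_1x_3^2: subtract (x_1)·g_4 from x_1x_3^2 + x_1x_3 → 0
The remainder is 0, so this S-polynomial contributes no new basis element.

S(g_1, g_4) = x_1^2x_3 + x_1x_2x_3 + x_1x_3^3 + x_1x_3; remainder on division = 0.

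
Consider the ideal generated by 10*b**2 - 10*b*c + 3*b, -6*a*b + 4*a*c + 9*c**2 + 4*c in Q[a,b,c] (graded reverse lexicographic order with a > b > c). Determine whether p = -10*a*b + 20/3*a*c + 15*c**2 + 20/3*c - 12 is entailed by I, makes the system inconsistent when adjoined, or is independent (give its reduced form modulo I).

First compute the reduced Gröbner basis of I by Buchberger's algorithm.
f_1 = 10*b**2 - 10*b*c + 3*b, LT = b**2.
f_2 = -6*a*b + 4*a*c + 9*c**2 + 4*c, LT = a*b.

S(f_1,f_2): lcm = a*b**2. S = -1/3*a*b*c + 3/2*b*c**2 + 3/10*a*b + 2/3*b*c.
  reduce S modulo (f_1, f_2):
  remainder -2/9*a*c**2 + 3/2*b*c**2 - 1/2*c**3 + 1/5*a*c + 2/3*b*c + 41/180*c**2 + 1/5*c ≠ 0; add h_3 = -2/9*a*c**2 + 3/2*b*c**2 - 1/2*c**3 + 1/5*a*c + 2/3*b*c + 41/180*c**2 + 1/5*c to the basis.

The other S-polynomials (S(f_1,h_3), S(f_2,h_3)) all reduce to 0 modulo the current basis, so we have a Gröbner basis.
Inter-reduce: drop elements whose leading term is divisible by another's, tail-reduce, and make monic.
Reduced Gröbner basis: {a*c**2 - 27/4*b*c**2 + 9/4*c**3 - 9/10*a*c - 3*b*c - 41/40*c**2 - 9/10*c, a*b - 2/3*a*c - 3/2*c**2 - 2/3*c, b**2 - b*c + 3/10*b}.
Label its elements g_1 = a*c**2 - 27/4*b*c**2 + 9/4*c**3 - 9/10*a*c - 3*b*c - 41/40*c**2 - 9/10*c, g_2 = a*b - 2/3*a*c - 3/2*c**2 - 2/3*c, g_3 = b**2 - b*c + 3/10*b.

Reduce p = -10*a*b + 20/3*a*c + 15*c**2 + 20/3*c - 12 modulo G:
  leading term a*b: subtract (-10)·g_2 from -10*a*b + 20/3*a*c + 15*c**2 + 20/3*c - 12 → -12
  leading term 1: no divisor's leading term divides it; move -12 to the remainder.
  normal form = -12.
The normal form is nonzero, so p ∉ I. Since p minus its normal form lies in I, I + (p) = I + (r) where r = -12; decide whether this ideal is the whole ring.
Here r = -12 is a nonzero constant, hence a unit: 1 ∈ I + (p), the Gröbner basis of I + (p) is {1}, and the enlarged system has no common solution — adjoining p is inconsistent.

Adjoining -10*a*b + 20/3*a*c + 15*c**2 + 20/3*c - 12 makes the ideal the whole ring: the system is inconsistent.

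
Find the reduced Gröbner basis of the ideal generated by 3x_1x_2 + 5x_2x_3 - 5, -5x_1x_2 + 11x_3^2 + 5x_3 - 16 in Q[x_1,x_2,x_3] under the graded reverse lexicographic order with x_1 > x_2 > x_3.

G = {x_1x_3^2 + 5/3x_3^3 + 5/11x_1x_3 + 25/33x_3^2 - 73/33x_1 - 80/33x_3, x_1x_2 - 11/5x_3^2 - x_3 + 16/5, x_2x_3 + 33/25x_3^2 + 3/5x_3 - 73/25}

f_1 = 3x_1x_2 + 5x_2x_3 - 5, LT = x_1x_2.
f_2 = -5x_1x_2 + 11x_3^2 + 5x_3 - 16, LT = x_1x_2.

S(f_1,f_2): lcm = x_1x_2. S = 5/3x_2x_3 + 11/5x_3^2 + x_3 - 73/15.
  leading term x_2x_3: no divisor's leading term divides it; move 5/3x_2x_3 to the remainder.
  leading term x_3^2: no divisor's leading term divides it; move 11/5x_3^2 to the remainder.
  leading term x_3: no divisor's leading term divides it; move x_3 to the remainder.
  leading term 1: no divisor's leading term divides it; move -73/15 to the remainder.
  remainder 5/3x_2x_3 + 11/5x_3^2 + x_3 - 73/15 ≠ 0; add g_3 = 5/3x_2x_3 + 11/5x_3^2 + x_3 - 73/15 to the basis.

S(f_1,g_3): lcm = x_1x_2x_3. S = -33/25x_1x_3^2 + 5/3x_2x_3^2 - 3/5x_1x_3 + 73/25x_1 - 5/3x_3.
  leading term x_1x_3^2: no divisor's leading term divides it; move -33/25x_1x_3^2 to the remainder.
  leading term x_2x_3^2: subtract (x_3)·g_3 from 5/3x_2x_3^2 - 3/5x_1x_3 + 73/25x_1 - 5/3x_3 → -11/5x_3^3 - 3/5x_1x_3 - x_3^2 + 73/25x_1 + 16/5x_3
  leading term x_3^3: no divisor's leading term divides it; move -11/5x_3^3 to the remainder.
  leading term x_1x_3: no divisor's leading term divides it; move -3/5x_1x_3 to the remainder.
  leading term x_3^2: no divisor's leading term divides it; move -x_3^2 to the remainder.
  leading term x_1: no divisor's leading term divides it; move 73/25x_1 to the remainder.
  leading term x_3: no divisor's leading term divides it; move 16/5x_3 to the remainder.
  remainder -33/25x_1x_3^2 - 11/5x_3^3 - 3/5x_1x_3 - x_3^2 + 73/25x_1 + 16/5x_3 ≠ 0; add g_4 = -33/25x_1x_3^2 - 11/5x_3^3 - 3/5x_1x_3 - x_3^2 + 73/25x_1 + 16/5x_3 to the basis.

The other S-polynomials (S(f_2,g_3), S(f_1,g_4), S(f_2,g_4), S(g_3,g_4)) all reduce to 0 modulo the current basis, so we have a Gröbner basis.
Inter-reduce: drop elements whose leading term is divisible by another's, tail-reduce, and make monic.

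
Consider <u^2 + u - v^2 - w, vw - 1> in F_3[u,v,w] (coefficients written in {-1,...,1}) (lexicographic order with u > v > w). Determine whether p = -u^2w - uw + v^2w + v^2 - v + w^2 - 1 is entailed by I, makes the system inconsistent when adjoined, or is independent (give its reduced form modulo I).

First compute the reduced Gröbner basis of I by Buchberger's algorithm.
f_1 = u^2 + u - v^2 - w, LT = u^2.
f_2 = vw - 1, LT = vw.

The S-polynomials (S(f_1,f_2)) all reduce to 0 modulo the current basis, so we have a Gröbner basis.
Inter-reduce: drop elements whose leading term is divisible by another's, tail-reduce, and make monic.
Reduced Gröbner basis: {u^2 + u - v^2 - w, vw - 1}.
Label its elements g_1 = u^2 + u - v^2 - w, g_2 = vw - 1.

Reduce p = -u^2w - uw + v^2w + v^2 - v + w^2 - 1 modulo G:
  leading term u^2w: subtract (-w)·g_1 from -u^2w - uw + v^2w + v^2 - v + w^2 - 1 → v^2 - v - 1
  leading term v^2: no divisor's leading term divides it; move v^2 to the remainder.
  leading term v: no divisor's leading term divides it; move -v to the remainder.
  leading term 1: no divisor's leading term divides it; move -1 to the remainder.
  normal form = v^2 - v - 1.
The normal form is nonzero, so p ∉ I. Since p minus its normal form lies in I, I + (p) = I + (r) where r = v^2 - v - 1; decide whether this ideal is the whole ring.
Run Buchberger on G together with r (pairs among the g_i already reduce to 0 since G is a Gröbner basis):
g_1 = u^2 + u - v^2 - w, LT = u^2.
g_2 = vw - 1, LT = vw.
r = v^2 - v - 1, LT = v^2.

S(g_2,r): lcm = v^2w. S = vw - v + w.
  reduce S modulo (g_1, g_2, r):
  remainder -v + w + 1 ≠ 0; add m_4 = -v + w + 1 to the basis.

S(g_2,m_4): lcm = vw. S = w^2 + w - 1.
  reduce S modulo (g_1, g_2, r, m_4):
  remainder w^2 + w - 1 ≠ 0; add m_5 = w^2 + w - 1 to the basis.

The other S-polynomials (S(g_1,g_2), S(g_1,r), S(g_1,m_4), S(r,m_4), S(g_1,m_5), S(g_2,m_5), S(r,m_5), S(m_4,m_5)) all reduce to 0 modulo the current basis, so we have a Gröbner basis.
Inter-reduce: drop elements whose leading term is divisible by another's, tail-reduce, and make monic.
Reduced Gröbner basis: {u^2 + u + w + 1, v - w - 1, w^2 + w - 1}.
The reduced Gröbner basis of I + (p) is {u^2 + u + w + 1, v - w - 1, w^2 + w - 1} ≠ {1}, a proper ideal, so the enlarged system stays consistent: p is independent of I, with normal form v^2 - v - 1.

-u^2w - uw + v^2w + v^2 - v + w^2 - 1 is independent of I; its normal form modulo I is v^2 - v - 1.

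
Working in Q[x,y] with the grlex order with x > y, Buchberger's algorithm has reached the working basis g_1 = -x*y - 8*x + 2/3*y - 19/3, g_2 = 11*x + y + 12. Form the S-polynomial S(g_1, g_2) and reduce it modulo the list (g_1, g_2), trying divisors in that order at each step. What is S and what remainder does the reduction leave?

lcm(LM(g_1), LM(g_2)) = x*y.
S = (lcm/LT(g_1))·g_1 − (lcm/LT(g_2))·g_2 = -1/11*y**2 + 8*x - 58/33*y + 19/3.
Reduce S modulo (g_1, g_2) in that order:
  leading term y**2: no divisor's leading term divides it; move -1/11*y**2 to the remainder.
  leading term x: subtract (8/11)·g_2 from 8*x - 58/33*y + 19/3 → -82/33*y - 79/33
  leading term y: no divisor's leading term divides it; move -82/33*y to the remainder.
  leading term 1: no divisor's leading term divides it; move -79/33 to the remainder.
The remainder -1/11*y**2 - 82/33*y - 79/33 is nonzero, so it would be added as the next basis element.

S(g_1, g_2) = -1/11*y**2 + 8*x - 58/33*y + 19/3; remainder on division = -1/11*y**2 - 82/33*y - 79/33.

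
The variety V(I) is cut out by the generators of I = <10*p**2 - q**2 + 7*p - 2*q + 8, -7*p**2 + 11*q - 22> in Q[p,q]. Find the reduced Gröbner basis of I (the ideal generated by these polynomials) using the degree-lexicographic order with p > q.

f_1 = 10*p**2 - q**2 + 7*p - 2*q + 8, LT = p**2.
f_2 = -7*p**2 + 11*q - 22, LT = p**2.

S(f_1,f_2): lcm = p**2. S = -1/10*q**2 + 7/10*p + 48/35*q - 82/35.
  reduce S modulo (f_1, f_2):
  remainder -1/10*q**2 + 7/10*p + 48/35*q - 82/35 ≠ 0; add g_3 = -1/10*q**2 + 7/10*p + 48/35*q - 82/35 to the basis.

The other S-polynomials (S(f_1,g_3), S(f_2,g_3)) all reduce to 0 modulo the current basis, so we have a Gröbner basis.
Inter-reduce: drop elements whose leading term is divisible by another's, tail-reduce, and make monic.

G = {p**2 - 11/7*q + 22/7, q**2 - 7*p - 96/7*q + 164/7}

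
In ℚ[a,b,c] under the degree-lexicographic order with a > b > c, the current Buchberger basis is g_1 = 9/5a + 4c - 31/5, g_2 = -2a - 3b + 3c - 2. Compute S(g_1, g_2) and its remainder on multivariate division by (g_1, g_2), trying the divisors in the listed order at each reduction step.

S(g_1, g_2) = -3/2b + 67/18c - 40/9; remainder on division = -3/2b + 67/18c - 40/9.

lcm(LM(g_1), LM(g_2)) = a.
S = (lcm/LT(g_1))·g_1 − (lcm/LT(g_2))·g_2 = -3/2b + 67/18c - 40/9.
Reduce S modulo (g_1, g_2) in that order:
  leading term b: no divisor's leading term divides it; move -3/2b to the remainder.
  leading term c: no divisor's leading term divides it; move 67/18c to the remainder.
  leading term 1: no divisor's leading term divides it; move -40/9 to the remainder.
The remainder -3/2b + 67/18c - 40/9 is nonzero, so it would be added as the next basis element.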